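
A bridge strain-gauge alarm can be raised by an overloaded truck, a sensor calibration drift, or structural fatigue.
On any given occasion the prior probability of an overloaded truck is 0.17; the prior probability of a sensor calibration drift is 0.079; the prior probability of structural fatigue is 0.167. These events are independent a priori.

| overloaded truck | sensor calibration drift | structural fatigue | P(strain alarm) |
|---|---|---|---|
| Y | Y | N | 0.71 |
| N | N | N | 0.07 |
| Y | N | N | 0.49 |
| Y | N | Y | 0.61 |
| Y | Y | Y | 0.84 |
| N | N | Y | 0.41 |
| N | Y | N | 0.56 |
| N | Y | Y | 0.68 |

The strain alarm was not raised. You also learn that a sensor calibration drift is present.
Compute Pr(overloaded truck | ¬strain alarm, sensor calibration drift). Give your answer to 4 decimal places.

Pr(overloaded truck | ¬strain alarm, sensor calibration drift) ≈ 0.1157

By total probability over the 4 (overloaded truck, structural fatigue) configurations:
  P(¬strain alarm | sensor calibration drift) = 0.44·0.83·0.833 + 0.32·0.83·0.167 + 0.29·0.17·0.833 + 0.16·0.17·0.167
        = 0.304212 + 0.044355 + 0.041067 + 0.004542 = 0.394176
Configurations with overloaded truck contribute 0.045609, so
  P(overloaded truck | ¬strain alarm, sensor calibration drift) = 0.045609 / 0.394176 ≈ 0.1157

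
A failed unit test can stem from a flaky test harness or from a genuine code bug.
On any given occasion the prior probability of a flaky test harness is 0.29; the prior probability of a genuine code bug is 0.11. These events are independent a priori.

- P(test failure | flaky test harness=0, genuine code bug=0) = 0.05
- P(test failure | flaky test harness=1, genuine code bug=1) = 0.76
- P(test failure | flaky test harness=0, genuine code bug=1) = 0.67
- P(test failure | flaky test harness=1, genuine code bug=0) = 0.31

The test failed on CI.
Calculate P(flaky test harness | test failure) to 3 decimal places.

P(flaky test harness | test failure) ≈ 0.554

Weight on flaky test harness=true, given the evidence: 0.080011 + 0.024244 = 0.104255
Normalizer over all consistent configurations: 0.05*0.71*0.89 + 0.67*0.71*0.11 + 0.31*0.29*0.89 + 0.76*0.29*0.11 = 0.188177
P(flaky test harness | test failure) = 0.104255/0.188177 ≈ 0.554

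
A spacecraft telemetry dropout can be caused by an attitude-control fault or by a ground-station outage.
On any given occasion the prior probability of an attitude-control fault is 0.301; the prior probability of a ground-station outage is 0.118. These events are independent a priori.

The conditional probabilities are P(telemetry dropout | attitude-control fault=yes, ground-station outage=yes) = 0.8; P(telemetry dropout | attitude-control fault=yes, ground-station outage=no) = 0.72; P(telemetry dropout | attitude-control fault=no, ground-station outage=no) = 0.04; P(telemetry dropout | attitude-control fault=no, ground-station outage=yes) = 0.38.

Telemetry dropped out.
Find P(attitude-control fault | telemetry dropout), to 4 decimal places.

For the numerator, keep only attitude-control fault=true terms: 0.191147 + 0.028414 = 0.219561
Normalizer over all consistent configurations: 0.04*0.699*0.882 + 0.38*0.699*0.118 + 0.72*0.301*0.882 + 0.8*0.301*0.118 = 0.275565
Posterior = 0.219561 / 0.275565 ≈ 0.7968

P(attitude-control fault | telemetry dropout) ≈ 0.7968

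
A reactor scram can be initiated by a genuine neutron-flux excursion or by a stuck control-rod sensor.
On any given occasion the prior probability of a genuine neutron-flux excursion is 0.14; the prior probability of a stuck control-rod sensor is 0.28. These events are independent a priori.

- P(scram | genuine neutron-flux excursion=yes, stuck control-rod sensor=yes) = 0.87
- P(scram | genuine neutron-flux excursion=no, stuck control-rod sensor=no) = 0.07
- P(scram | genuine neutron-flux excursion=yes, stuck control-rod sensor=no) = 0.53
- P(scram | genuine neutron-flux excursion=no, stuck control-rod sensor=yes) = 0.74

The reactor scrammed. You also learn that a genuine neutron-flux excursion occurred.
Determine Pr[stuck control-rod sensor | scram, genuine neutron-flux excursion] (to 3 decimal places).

For the numerator, keep only stuck control-rod sensor=true terms: 0.87·0.28 = 0.243600
The normalizing constant is 0.53·0.72 + 0.87·0.28 = 0.625200
Posterior = 0.243600 / 0.625200 ≈ 0.390

Pr[stuck control-rod sensor | scram, genuine neutron-flux excursion] ≈ 0.390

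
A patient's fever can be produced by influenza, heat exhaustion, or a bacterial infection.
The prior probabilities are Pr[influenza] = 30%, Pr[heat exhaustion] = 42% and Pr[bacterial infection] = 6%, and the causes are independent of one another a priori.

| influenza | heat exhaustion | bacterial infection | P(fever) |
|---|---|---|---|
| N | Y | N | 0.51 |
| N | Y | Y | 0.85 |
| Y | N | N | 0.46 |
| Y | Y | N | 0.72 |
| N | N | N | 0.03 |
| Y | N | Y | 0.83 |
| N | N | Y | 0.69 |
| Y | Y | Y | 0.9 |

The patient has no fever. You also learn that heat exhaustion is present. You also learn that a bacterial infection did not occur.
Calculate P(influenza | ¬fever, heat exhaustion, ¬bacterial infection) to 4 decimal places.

P(influenza | ¬fever, heat exhaustion, ¬bacterial infection) ≈ 0.1967

P(¬fever | heat exhaustion, ¬bacterial infection) = 0.49×0.7 + 0.28×0.3 = 0.343000 + 0.084000 = 0.427000
Restricting to configurations with influenza present: 0.28×0.3 = 0.084000.
Hence the posterior is 0.084000/0.427000 ≈ 0.1967.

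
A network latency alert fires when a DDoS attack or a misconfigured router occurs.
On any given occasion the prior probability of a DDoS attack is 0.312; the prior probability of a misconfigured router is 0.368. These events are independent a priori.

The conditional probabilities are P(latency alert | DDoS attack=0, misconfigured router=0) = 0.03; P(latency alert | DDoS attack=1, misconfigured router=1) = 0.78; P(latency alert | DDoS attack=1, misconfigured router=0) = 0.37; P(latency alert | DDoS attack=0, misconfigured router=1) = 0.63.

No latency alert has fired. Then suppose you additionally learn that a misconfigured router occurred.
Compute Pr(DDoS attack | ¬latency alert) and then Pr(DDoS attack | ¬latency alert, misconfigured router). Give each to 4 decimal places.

Pr(DDoS attack | ¬latency alert) ≈ 0.2248; Pr(DDoS attack | ¬latency alert, misconfigured router) ≈ 0.2124

For the numerator, keep only DDoS attack=true terms: 0.124226 + 0.025260 = 0.149486
The normalizing constant is 0.97×0.688×0.632 + 0.37×0.688×0.368 + 0.63×0.312×0.632 + 0.22×0.312×0.368 = 0.664936
Posterior = 0.149486 / 0.664936 ≈ 0.2248

Now condition on the additional information:
P(¬latency alert | misconfigured router) = 0.37·0.688 + 0.22·0.312 = 0.254560 + 0.068640 = 0.323200
Of this, 0.068640 comes from 0.22·0.312 (the DDoS attack=true cases).
Hence the posterior is 0.068640/0.323200 ≈ 0.2124.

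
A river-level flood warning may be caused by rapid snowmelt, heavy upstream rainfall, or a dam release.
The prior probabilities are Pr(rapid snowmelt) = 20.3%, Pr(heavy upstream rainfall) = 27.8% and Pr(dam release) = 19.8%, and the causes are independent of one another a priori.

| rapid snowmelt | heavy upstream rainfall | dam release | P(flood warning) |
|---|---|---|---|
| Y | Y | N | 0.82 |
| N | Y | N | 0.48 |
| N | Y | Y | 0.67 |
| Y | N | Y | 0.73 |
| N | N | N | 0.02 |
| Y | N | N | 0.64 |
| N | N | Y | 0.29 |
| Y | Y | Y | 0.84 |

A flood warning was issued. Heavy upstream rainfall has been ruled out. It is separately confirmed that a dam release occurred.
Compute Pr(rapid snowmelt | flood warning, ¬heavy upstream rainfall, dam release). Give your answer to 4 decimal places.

Pr(rapid snowmelt | flood warning, ¬heavy upstream rainfall, dam release) ≈ 0.3907

For the numerator, keep only rapid snowmelt=true terms: 0.73·0.203 = 0.148190
Denominator P(flood warning | ¬heavy upstream rainfall, dam release): 0.29·0.797 + 0.73·0.203 = 0.379320
Posterior = 0.148190 / 0.379320 ≈ 0.3907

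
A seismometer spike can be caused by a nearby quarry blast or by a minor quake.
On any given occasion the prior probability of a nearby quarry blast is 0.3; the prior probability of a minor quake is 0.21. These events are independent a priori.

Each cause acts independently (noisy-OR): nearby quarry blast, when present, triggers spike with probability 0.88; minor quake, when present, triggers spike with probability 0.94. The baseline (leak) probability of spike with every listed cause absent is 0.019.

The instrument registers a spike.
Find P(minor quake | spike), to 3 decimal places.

P(minor quake | spike) ≈ 0.478

Under noisy-OR, P(spike | causes) = 1 − (1−0.019)·∏(1−qᵢ) over the active causes.
For the numerator, keep only minor quake=true terms: 0.138348 + 0.062555 = 0.200903
Denominator P(spike): 0.019×0.7×0.79 + 0.94114×0.7×0.21 + 0.88228×0.3×0.79 + 0.992937×0.3×0.21 = 0.420510
Posterior = 0.200903 / 0.420510 ≈ 0.478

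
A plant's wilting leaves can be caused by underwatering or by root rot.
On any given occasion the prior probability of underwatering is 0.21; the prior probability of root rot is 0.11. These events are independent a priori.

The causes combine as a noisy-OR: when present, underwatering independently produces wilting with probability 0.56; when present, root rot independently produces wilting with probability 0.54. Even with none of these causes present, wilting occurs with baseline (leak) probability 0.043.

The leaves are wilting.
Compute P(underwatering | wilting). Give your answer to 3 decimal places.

Under noisy-OR, P(wilting | causes) = 1 − (1−0.043)·∏(1−qᵢ) over the active causes.
Weight on underwatering=true, given the evidence: 0.108200 + 0.018626 = 0.126826
Denominator P(wilting): 0.043·0.79·0.89 + 0.55978·0.79·0.11 + 0.57892·0.21·0.89 + 0.806303·0.21·0.11 = 0.205704
Posterior = 0.126826 / 0.205704 ≈ 0.617

P(underwatering | wilting) ≈ 0.617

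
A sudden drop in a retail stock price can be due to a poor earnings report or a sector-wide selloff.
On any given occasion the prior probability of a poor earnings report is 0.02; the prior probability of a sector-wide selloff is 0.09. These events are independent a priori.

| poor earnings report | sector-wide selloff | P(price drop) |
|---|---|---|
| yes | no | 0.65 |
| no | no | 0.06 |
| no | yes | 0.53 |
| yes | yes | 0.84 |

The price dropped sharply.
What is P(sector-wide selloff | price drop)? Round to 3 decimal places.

P(price drop) = 0.06×0.98×0.91 + 0.53×0.98×0.09 + 0.65×0.02×0.91 + 0.84×0.02×0.09 = 0.053508 + 0.046746 + 0.011830 + 0.001512 = 0.113596
Of this, 0.048258 comes from 0.046746 + 0.001512 (the sector-wide selloff=true cases).
Hence the posterior is 0.048258/0.113596 ≈ 0.425.

P(sector-wide selloff | price drop) ≈ 0.425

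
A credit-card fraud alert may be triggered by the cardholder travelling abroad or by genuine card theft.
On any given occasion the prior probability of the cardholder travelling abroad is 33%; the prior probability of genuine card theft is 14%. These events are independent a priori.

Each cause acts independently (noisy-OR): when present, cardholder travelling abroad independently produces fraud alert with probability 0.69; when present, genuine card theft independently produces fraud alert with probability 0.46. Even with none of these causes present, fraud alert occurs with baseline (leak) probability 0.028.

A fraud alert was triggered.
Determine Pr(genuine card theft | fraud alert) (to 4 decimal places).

Under noisy-OR, P(fraud alert | causes) = 1 − (1−0.028)·∏(1−qᵢ) over the active causes.
Weight on genuine card theft=true, given the evidence: 0.044566 + 0.038683 = 0.083249
Denominator P(fraud alert): 0.028*0.67*0.86 + 0.47512*0.67*0.14 + 0.69868*0.33*0.86 + 0.837287*0.33*0.14 = 0.297668
P(genuine card theft | fraud alert) = 0.083249/0.297668 ≈ 0.2797

Pr(genuine card theft | fraud alert) ≈ 0.2797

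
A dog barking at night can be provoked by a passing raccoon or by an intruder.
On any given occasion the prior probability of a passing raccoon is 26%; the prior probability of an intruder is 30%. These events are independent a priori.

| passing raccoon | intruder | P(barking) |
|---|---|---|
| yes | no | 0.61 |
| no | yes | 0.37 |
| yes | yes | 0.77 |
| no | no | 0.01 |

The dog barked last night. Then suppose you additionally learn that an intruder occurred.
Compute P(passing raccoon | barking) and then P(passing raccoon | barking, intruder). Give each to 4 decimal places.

Enumerate the 4 (passing raccoon, intruder) configurations and weight by the priors:
  P(barking) = 0.01*0.74*0.7 + 0.37*0.74*0.3 + 0.61*0.26*0.7 + 0.77*0.26*0.3
        = 0.005180 + 0.082140 + 0.111020 + 0.060060 = 0.258400
Configurations with passing raccoon contribute 0.171080, so
  P(passing raccoon | barking) = 0.171080 / 0.258400 ≈ 0.6621

Now condition on the additional information:
Sum P(barking|·) weighted by the priors over both values of passing raccoon:
  P(barking | intruder) = 0.37·0.74 + 0.77·0.26
        = 0.273800 + 0.200200 = 0.474000
Keeping only the passing raccoon-present terms gives 0.200200, so
  P(passing raccoon | barking, intruder) = 0.200200 / 0.474000 ≈ 0.4224
The drop from 0.6621 to 0.4224 is the explaining-away (discounting) effect.

P(passing raccoon | barking) ≈ 0.6621; P(passing raccoon | barking, intruder) ≈ 0.4224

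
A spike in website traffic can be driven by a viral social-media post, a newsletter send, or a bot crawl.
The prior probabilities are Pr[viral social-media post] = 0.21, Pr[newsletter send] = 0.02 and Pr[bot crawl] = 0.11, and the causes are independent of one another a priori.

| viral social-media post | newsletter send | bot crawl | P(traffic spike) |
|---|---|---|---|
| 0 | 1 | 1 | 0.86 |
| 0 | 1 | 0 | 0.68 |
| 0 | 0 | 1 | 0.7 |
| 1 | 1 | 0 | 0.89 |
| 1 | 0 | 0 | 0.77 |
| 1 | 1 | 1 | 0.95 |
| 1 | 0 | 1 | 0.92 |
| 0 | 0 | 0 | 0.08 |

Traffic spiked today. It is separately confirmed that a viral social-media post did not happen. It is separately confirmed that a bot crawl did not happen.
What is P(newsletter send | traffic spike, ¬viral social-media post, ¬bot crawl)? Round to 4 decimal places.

P(newsletter send | traffic spike, ¬viral social-media post, ¬bot crawl) ≈ 0.1478

Sum P(traffic spike|·) weighted by the priors over both values of newsletter send:
  P(traffic spike | ¬viral social-media post, ¬bot crawl) = 0.08*0.98 + 0.68*0.02
        = 0.078400 + 0.013600 = 0.092000
The terms with newsletter send present sum to 0.013600, so
  P(newsletter send | traffic spike, ¬viral social-media post, ¬bot crawl) = 0.013600 / 0.092000 ≈ 0.1478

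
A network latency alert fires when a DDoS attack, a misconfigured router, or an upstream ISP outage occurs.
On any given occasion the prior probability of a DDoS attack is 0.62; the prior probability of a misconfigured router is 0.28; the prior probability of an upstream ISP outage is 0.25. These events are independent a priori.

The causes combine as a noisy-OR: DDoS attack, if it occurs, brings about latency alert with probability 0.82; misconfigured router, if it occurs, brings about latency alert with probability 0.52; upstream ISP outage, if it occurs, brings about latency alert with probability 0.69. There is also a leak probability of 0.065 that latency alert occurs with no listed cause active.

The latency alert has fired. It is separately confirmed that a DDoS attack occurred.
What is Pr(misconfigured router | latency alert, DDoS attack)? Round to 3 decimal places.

Pr(misconfigured router | latency alert, DDoS attack) ≈ 0.297

Under noisy-OR, P(latency alert | causes) = 1 − (1−0.065)·∏(1−qᵢ) over the active causes.
Enumerate the 4 (misconfigured router, upstream ISP outage) configurations and weight by the priors:
  P(latency alert | DDoS attack) = 0.8317·0.72·0.75 + 0.947827·0.72·0.25 + 0.919216·0.28·0.75 + 0.974957·0.28·0.25
        = 0.449118 + 0.170609 + 0.193035 + 0.068247 = 0.881009
The terms with misconfigured router present sum to 0.261282, so
  P(misconfigured router | latency alert, DDoS attack) = 0.261282 / 0.881009 ≈ 0.297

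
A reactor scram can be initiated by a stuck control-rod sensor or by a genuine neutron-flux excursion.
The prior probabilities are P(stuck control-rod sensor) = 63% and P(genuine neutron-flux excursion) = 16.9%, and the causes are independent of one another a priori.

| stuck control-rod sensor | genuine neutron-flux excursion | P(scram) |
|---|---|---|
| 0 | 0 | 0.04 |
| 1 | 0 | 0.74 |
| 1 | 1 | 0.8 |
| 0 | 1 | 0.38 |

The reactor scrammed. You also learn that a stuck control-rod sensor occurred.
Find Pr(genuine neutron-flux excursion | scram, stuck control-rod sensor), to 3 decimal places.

P(scram | stuck control-rod sensor) = 0.74*0.831 + 0.8*0.169 = 0.614940 + 0.135200 = 0.750140
Of this, 0.135200 comes from 0.8*0.169 (the genuine neutron-flux excursion=true cases).
P(genuine neutron-flux excursion | scram, stuck control-rod sensor) = 0.135200 / 0.750140 ≈ 0.180

Pr(genuine neutron-flux excursion | scram, stuck control-rod sensor) ≈ 0.180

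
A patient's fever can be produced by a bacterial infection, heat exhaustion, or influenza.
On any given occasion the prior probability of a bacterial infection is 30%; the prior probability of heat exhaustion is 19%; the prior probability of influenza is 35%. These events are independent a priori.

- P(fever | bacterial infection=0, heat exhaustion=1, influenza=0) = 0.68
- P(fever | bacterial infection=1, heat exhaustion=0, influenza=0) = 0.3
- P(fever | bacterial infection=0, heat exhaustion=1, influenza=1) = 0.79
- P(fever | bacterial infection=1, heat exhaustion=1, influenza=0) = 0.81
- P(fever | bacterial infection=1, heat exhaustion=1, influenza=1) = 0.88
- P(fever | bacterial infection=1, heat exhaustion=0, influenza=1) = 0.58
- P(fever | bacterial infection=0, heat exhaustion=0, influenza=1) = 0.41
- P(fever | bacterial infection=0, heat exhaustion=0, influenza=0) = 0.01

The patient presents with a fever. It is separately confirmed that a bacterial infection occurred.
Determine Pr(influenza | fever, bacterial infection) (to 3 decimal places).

Pr(influenza | fever, bacterial infection) ≈ 0.464

For the numerator, keep only influenza=true terms: 0.164430 + 0.058520 = 0.222950
Normalizer over all consistent configurations: 0.3×0.81×0.65 + 0.58×0.81×0.35 + 0.81×0.19×0.65 + 0.88×0.19×0.35 = 0.480935
P(influenza | fever, bacterial infection) = 0.222950/0.480935 ≈ 0.464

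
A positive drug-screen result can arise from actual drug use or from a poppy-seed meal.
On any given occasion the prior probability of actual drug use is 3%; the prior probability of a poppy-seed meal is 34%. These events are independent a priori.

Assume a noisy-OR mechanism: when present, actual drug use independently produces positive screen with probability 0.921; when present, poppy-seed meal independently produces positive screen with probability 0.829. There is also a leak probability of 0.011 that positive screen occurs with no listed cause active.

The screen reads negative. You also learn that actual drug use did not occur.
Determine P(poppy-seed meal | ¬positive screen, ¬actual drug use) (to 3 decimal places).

Under noisy-OR, P(positive screen | causes) = 1 − (1−0.011)·∏(1−qᵢ) over the active causes.
For the numerator, keep only poppy-seed meal=true terms: 0.169119*0.34 = 0.057500
The normalizing constant is 0.989*0.66 + 0.169119*0.34 = 0.710240
Posterior = 0.057500 / 0.710240 ≈ 0.081

P(poppy-seed meal | ¬positive screen, ¬actual drug use) ≈ 0.081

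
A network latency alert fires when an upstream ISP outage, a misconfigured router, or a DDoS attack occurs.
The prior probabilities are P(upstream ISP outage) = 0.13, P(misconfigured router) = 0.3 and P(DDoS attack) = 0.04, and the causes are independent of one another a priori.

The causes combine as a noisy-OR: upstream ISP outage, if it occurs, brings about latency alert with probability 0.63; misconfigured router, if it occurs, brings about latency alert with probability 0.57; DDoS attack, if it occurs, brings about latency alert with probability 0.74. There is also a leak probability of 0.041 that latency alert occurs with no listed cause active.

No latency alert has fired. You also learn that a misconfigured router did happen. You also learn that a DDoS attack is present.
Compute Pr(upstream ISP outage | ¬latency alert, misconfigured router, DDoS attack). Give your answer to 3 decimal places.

Under noisy-OR, P(latency alert | causes) = 1 − (1−0.041)·∏(1−qᵢ) over the active causes.
P(¬latency alert | misconfigured router, DDoS attack) = 0.107216×0.87 + 0.03967×0.13 = 0.093278 + 0.005157 = 0.098435
Restricting to configurations with upstream ISP outage present: 0.03967×0.13 = 0.005157.
So P(upstream ISP outage | ¬latency alert, misconfigured router, DDoS attack) = 0.005157/0.098435 ≈ 0.052.

Pr(upstream ISP outage | ¬latency alert, misconfigured router, DDoS attack) ≈ 0.052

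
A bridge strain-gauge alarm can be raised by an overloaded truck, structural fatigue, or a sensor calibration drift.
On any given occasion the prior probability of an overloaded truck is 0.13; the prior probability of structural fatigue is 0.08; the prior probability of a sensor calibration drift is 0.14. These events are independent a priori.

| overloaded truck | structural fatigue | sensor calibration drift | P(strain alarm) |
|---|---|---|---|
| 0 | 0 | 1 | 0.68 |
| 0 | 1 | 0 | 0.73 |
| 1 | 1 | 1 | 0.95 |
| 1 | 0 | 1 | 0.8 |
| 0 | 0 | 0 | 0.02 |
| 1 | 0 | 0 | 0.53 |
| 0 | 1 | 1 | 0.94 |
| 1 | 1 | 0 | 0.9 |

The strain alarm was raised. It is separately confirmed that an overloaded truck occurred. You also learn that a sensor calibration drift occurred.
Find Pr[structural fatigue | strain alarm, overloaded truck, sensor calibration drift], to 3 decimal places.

For the numerator, keep only structural fatigue=true terms: 0.95*0.08 = 0.076000
The normalizing constant is 0.8*0.92 + 0.95*0.08 = 0.812000
P(structural fatigue | strain alarm, overloaded truck, sensor calibration drift) = 0.076000/0.812000 ≈ 0.094

Pr[structural fatigue | strain alarm, overloaded truck, sensor calibration drift] ≈ 0.094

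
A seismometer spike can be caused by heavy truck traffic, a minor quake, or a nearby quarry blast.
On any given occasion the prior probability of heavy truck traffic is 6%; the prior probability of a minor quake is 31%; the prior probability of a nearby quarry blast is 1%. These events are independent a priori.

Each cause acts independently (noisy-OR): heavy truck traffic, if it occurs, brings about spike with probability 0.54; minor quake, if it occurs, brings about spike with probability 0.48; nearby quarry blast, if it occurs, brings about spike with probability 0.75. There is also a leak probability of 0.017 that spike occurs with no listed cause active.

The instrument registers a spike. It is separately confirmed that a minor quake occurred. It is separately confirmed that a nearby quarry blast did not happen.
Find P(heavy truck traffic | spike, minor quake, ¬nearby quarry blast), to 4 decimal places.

Under noisy-OR, P(spike | causes) = 1 − (1−0.017)·∏(1−qᵢ) over the active causes.
For the numerator, keep only heavy truck traffic=true terms: 0.764866×0.06 = 0.045892
The normalizing constant is 0.48884×0.94 + 0.764866×0.06 = 0.505402
Posterior = 0.045892 / 0.505402 ≈ 0.0908

P(heavy truck traffic | spike, minor quake, ¬nearby quarry blast) ≈ 0.0908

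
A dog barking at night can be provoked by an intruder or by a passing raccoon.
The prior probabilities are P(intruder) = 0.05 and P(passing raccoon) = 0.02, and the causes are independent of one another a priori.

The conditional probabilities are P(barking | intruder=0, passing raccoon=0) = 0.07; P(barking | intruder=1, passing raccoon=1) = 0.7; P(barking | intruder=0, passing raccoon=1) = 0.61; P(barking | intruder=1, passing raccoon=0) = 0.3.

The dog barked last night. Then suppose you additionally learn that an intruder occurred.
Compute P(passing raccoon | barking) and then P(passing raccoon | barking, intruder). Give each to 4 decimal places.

Numerator (weight on configurations with passing raccoon): 0.011590 + 0.000700 = 0.012290
The normalizing constant is 0.07*0.95*0.98 + 0.61*0.95*0.02 + 0.3*0.05*0.98 + 0.7*0.05*0.02 = 0.092160
P(passing raccoon | barking) = 0.012290/0.092160 ≈ 0.1334

With the extra evidence:
Weight on passing raccoon=true, given the evidence: 0.7·0.02 = 0.014000
Denominator P(barking | intruder): 0.3·0.98 + 0.7·0.02 = 0.308000
Posterior = 0.014000 / 0.308000 ≈ 0.0455
The drop from 0.1334 to 0.0455 is the explaining-away (discounting) effect.

P(passing raccoon | barking) ≈ 0.1334; P(passing raccoon | barking, intruder) ≈ 0.0455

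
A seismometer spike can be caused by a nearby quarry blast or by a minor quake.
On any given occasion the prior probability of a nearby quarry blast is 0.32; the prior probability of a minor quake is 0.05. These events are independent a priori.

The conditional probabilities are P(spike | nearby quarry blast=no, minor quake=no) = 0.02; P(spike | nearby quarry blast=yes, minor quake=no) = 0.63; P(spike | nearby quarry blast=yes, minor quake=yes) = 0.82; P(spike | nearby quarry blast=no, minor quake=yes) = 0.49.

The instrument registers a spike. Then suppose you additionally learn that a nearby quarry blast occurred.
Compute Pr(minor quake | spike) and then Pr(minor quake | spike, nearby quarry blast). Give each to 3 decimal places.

P(spike) = 0.02*0.68*0.95 + 0.49*0.68*0.05 + 0.63*0.32*0.95 + 0.82*0.32*0.05 = 0.012920 + 0.016660 + 0.191520 + 0.013120 = 0.234220
Restricting to configurations with minor quake present: 0.016660 + 0.013120 = 0.029780.
Hence the posterior is 0.029780/0.234220 ≈ 0.127.

Now also conditioning on nearby quarry blast=true:
By total probability over both values of minor quake:
  P(spike | nearby quarry blast) = 0.63×0.95 + 0.82×0.05
        = 0.598500 + 0.041000 = 0.639500
Configurations with minor quake contribute 0.041000, so
  P(minor quake | spike, nearby quarry blast) = 0.041000 / 0.639500 ≈ 0.064
Conditioning on nearby quarry blast lowers the posterior on minor quake: the classic explaining-away effect in a common-effect structure.

Pr(minor quake | spike) ≈ 0.127; Pr(minor quake | spike, nearby quarry blast) ≈ 0.064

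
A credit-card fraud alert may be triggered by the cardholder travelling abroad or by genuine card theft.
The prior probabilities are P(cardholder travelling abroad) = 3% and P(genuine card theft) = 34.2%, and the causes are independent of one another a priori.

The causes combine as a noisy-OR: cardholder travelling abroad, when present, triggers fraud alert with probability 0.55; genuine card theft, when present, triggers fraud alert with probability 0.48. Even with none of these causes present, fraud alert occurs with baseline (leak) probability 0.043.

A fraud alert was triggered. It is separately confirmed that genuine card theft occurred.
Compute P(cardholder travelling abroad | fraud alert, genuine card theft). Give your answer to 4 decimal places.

Under noisy-OR, P(fraud alert | causes) = 1 − (1−0.043)·∏(1−qᵢ) over the active causes.
Weight on cardholder travelling abroad=true, given the evidence: 0.776062*0.03 = 0.023282
Normalizer over all consistent configurations: 0.50236*0.97 + 0.776062*0.03 = 0.510571
Posterior = 0.023282 / 0.510571 ≈ 0.0456

P(cardholder travelling abroad | fraud alert, genuine card theft) ≈ 0.0456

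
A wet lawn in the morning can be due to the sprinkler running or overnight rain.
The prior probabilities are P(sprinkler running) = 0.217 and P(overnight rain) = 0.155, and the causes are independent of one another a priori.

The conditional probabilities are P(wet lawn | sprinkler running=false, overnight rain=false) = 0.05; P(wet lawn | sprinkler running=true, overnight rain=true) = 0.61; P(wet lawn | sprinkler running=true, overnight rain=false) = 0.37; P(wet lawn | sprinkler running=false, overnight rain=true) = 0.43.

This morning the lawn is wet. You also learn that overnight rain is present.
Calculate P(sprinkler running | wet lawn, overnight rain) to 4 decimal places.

P(wet lawn | overnight rain) = 0.43·0.783 + 0.61·0.217 = 0.336690 + 0.132370 = 0.469060
The sprinkler running-present share is 0.61·0.217 = 0.132370.
So P(sprinkler running | wet lawn, overnight rain) = 0.132370/0.469060 ≈ 0.2822.

P(sprinkler running | wet lawn, overnight rain) ≈ 0.2822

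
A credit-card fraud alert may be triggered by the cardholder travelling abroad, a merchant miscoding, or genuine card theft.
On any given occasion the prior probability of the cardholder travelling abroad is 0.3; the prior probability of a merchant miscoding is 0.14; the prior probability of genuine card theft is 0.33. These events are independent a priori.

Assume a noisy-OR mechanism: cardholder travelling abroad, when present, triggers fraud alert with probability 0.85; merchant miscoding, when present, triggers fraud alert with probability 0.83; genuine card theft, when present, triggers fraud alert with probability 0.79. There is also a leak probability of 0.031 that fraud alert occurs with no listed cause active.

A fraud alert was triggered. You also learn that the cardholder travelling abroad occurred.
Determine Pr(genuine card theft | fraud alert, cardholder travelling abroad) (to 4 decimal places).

Pr(genuine card theft | fraud alert, cardholder travelling abroad) ≈ 0.3548

Under noisy-OR, P(fraud alert | causes) = 1 − (1−0.031)·∏(1−qᵢ) over the active causes.
P(fraud alert | cardholder travelling abroad) = 0.85465*0.86*0.67 + 0.969476*0.86*0.33 + 0.97529*0.14*0.67 + 0.994811*0.14*0.33 = 0.492449 + 0.275137 + 0.091482 + 0.045960 = 0.905028
Of this, 0.321097 comes from 0.275137 + 0.045960 (the genuine card theft=true cases).
Hence the posterior is 0.321097/0.905028 ≈ 0.3548.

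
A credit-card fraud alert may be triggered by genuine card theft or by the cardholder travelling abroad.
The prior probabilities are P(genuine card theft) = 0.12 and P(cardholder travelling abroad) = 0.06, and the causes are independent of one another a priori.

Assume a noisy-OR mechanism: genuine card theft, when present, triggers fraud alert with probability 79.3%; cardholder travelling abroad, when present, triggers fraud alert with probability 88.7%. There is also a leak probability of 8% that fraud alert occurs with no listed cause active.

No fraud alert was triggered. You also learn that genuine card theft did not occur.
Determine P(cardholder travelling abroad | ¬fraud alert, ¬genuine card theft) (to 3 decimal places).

Under noisy-OR, P(fraud alert | causes) = 1 − (1−0.08)·∏(1−qᵢ) over the active causes.
Numerator (weight on configurations with cardholder travelling abroad): 0.10396·0.06 = 0.006238
Normalizer over all consistent configurations: 0.92·0.94 + 0.10396·0.06 = 0.871038
Posterior = 0.006238 / 0.871038 ≈ 0.007

P(cardholder travelling abroad | ¬fraud alert, ¬genuine card theft) ≈ 0.007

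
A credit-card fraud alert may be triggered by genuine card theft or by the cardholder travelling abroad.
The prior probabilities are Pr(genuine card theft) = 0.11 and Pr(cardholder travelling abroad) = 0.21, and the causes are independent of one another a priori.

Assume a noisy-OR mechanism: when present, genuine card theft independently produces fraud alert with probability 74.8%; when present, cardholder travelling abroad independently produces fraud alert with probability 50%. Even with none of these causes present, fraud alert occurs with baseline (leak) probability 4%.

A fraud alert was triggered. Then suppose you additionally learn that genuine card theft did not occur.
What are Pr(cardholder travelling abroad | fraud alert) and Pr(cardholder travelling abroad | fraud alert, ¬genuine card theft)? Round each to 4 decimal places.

Under noisy-OR, P(fraud alert | causes) = 1 − (1−0.04)·∏(1−qᵢ) over the active causes.
Enumerate the 4 (genuine card theft, cardholder travelling abroad) configurations and weight by the priors:
  P(fraud alert) = 0.04*0.89*0.79 + 0.52*0.89*0.21 + 0.75808*0.11*0.79 + 0.87904*0.11*0.21
        = 0.028124 + 0.097188 + 0.065877 + 0.020306 = 0.211495
Keeping only the cardholder travelling abroad-present terms gives 0.117494, so
  P(cardholder travelling abroad | fraud alert) = 0.117494 / 0.211495 ≈ 0.5555

With the extra evidence:
P(fraud alert | ¬genuine card theft) = 0.04*0.79 + 0.52*0.21 = 0.031600 + 0.109200 = 0.140800
Of this, 0.109200 comes from 0.52*0.21 (the cardholder travelling abroad=true cases).
Hence the posterior is 0.109200/0.140800 ≈ 0.7756.

Pr(cardholder travelling abroad | fraud alert) ≈ 0.5555; Pr(cardholder travelling abroad | fraud alert, ¬genuine card theft) ≈ 0.7756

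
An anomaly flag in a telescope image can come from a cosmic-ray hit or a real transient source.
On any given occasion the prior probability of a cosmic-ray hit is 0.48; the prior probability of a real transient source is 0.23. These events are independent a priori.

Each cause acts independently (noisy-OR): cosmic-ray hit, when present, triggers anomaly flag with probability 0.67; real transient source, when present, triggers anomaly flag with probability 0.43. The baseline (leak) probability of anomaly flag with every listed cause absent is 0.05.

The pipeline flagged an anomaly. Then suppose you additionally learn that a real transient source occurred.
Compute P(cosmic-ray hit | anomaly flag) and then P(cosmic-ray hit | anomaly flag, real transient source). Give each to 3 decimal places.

P(cosmic-ray hit | anomaly flag) ≈ 0.821; P(cosmic-ray hit | anomaly flag, real transient source) ≈ 0.623

Under noisy-OR, P(anomaly flag | causes) = 1 − (1−0.05)·∏(1−qᵢ) over the active causes.
P(anomaly flag) = 0.05×0.52×0.77 + 0.4585×0.52×0.23 + 0.6865×0.48×0.77 + 0.821305×0.48×0.23 = 0.020020 + 0.054837 + 0.253730 + 0.090672 = 0.419259
Restricting to configurations with cosmic-ray hit present: 0.253730 + 0.090672 = 0.344402.
So P(cosmic-ray hit | anomaly flag) = 0.344402/0.419259 ≈ 0.821.

Now also conditioning on real transient source=true:
By total probability over both values of cosmic-ray hit:
  P(anomaly flag | real transient source) = 0.4585*0.52 + 0.821305*0.48
        = 0.238420 + 0.394226 = 0.632646
Keeping only the cosmic-ray hit-present terms gives 0.394226, so
  P(cosmic-ray hit | anomaly flag, real transient source) = 0.394226 / 0.632646 ≈ 0.623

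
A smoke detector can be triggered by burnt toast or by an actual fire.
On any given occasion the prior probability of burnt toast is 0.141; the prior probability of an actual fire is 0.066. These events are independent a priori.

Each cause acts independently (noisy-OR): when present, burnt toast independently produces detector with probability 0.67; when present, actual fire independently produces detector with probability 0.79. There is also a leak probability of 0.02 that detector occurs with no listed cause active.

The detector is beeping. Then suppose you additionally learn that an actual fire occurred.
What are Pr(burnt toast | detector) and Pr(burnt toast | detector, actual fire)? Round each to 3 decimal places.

Under noisy-OR, P(detector | causes) = 1 − (1−0.02)·∏(1−qᵢ) over the active causes.
Enumerate the 4 (burnt toast, actual fire) configurations and weight by the priors:
  P(detector) = 0.02*0.859*0.934 + 0.7942*0.859*0.066 + 0.6766*0.141*0.934 + 0.932086*0.141*0.066
        = 0.016046 + 0.045026 + 0.089104 + 0.008674 = 0.158850
Configurations with burnt toast contribute 0.097778, so
  P(burnt toast | detector) = 0.097778 / 0.158850 ≈ 0.616

Now also conditioning on actual fire=true:
Weight on burnt toast=true, given the evidence: 0.932086×0.141 = 0.131424
Normalizer over all consistent configurations: 0.7942×0.859 + 0.932086×0.141 = 0.813642
Posterior = 0.131424 / 0.813642 ≈ 0.162

Pr(burnt toast | detector) ≈ 0.616; Pr(burnt toast | detector, actual fire) ≈ 0.162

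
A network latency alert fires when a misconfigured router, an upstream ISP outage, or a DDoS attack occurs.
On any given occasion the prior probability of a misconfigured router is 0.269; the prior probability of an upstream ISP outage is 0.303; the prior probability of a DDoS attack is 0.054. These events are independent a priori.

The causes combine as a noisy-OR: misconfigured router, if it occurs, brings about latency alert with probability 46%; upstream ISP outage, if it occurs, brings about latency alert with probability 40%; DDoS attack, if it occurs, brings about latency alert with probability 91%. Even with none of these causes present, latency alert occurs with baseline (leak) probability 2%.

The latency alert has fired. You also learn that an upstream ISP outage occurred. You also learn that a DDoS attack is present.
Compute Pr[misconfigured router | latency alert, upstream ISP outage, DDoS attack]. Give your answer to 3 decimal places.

Pr[misconfigured router | latency alert, upstream ISP outage, DDoS attack] ≈ 0.274

Under noisy-OR, P(latency alert | causes) = 1 − (1−0.02)·∏(1−qᵢ) over the active causes.
Weight on misconfigured router=true, given the evidence: 0.971423*0.269 = 0.261313
The normalizing constant is 0.94708*0.731 + 0.971423*0.269 = 0.953628
Posterior = 0.261313 / 0.953628 ≈ 0.274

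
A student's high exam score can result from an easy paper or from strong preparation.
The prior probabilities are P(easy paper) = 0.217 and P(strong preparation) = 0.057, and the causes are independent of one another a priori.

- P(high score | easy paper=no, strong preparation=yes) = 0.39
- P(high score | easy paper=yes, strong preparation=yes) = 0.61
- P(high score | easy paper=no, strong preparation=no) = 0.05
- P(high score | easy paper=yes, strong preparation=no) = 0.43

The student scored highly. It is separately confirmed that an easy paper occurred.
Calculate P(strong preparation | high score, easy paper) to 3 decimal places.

P(strong preparation | high score, easy paper) ≈ 0.079

For the numerator, keep only strong preparation=true terms: 0.61×0.057 = 0.034770
Normalizer over all consistent configurations: 0.43×0.943 + 0.61×0.057 = 0.440260
P(strong preparation | high score, easy paper) = 0.034770/0.440260 ≈ 0.079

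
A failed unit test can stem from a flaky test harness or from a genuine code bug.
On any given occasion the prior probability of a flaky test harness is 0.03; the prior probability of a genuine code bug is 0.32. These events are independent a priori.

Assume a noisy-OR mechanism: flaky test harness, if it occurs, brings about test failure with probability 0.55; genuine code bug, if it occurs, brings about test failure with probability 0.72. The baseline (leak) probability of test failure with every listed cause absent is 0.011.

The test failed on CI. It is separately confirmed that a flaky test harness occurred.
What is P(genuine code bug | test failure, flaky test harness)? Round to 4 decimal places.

Under noisy-OR, P(test failure | causes) = 1 − (1−0.011)·∏(1−qᵢ) over the active causes.
P(test failure | flaky test harness) = 0.55495·0.68 + 0.875386·0.32 = 0.377366 + 0.280124 = 0.657490
Of this, 0.280124 comes from 0.875386·0.32 (the genuine code bug=true cases).
P(genuine code bug | test failure, flaky test harness) = 0.280124 / 0.657490 ≈ 0.4261

P(genuine code bug | test failure, flaky test harness) ≈ 0.4261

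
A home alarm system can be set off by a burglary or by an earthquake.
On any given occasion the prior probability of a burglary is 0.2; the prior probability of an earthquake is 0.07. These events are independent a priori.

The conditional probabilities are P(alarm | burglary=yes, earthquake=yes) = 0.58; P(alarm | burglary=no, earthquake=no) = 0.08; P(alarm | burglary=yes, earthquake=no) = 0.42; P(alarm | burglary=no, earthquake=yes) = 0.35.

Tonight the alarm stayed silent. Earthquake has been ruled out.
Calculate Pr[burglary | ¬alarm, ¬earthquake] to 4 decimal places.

Sum P(¬alarm|·) weighted by the priors over both values of burglary:
  P(¬alarm | ¬earthquake) = 0.92×0.8 + 0.58×0.2
        = 0.736000 + 0.116000 = 0.852000
The terms with burglary present sum to 0.116000, so
  P(burglary | ¬alarm, ¬earthquake) = 0.116000 / 0.852000 ≈ 0.1362

Pr[burglary | ¬alarm, ¬earthquake] ≈ 0.1362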